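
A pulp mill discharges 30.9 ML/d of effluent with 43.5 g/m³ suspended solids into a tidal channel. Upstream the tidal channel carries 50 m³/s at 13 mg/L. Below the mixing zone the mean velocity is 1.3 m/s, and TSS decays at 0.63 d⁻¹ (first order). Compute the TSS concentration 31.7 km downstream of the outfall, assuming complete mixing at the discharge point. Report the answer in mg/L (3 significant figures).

30.9 ML/d = 0.3576 m³/s.
After complete mixing, C₀ = (0.3576·43.5 + 50·13) / 50.36 = 13.22 mg/L.
Travel time t = 3.17e+04 m / 1.3 m/s = 2.438e+04 s = 0.2822 d.
C = 13.22·exp(−0.63·0.2822) = 13.22·0.8371 = 11.06 mg/L.

11.1 mg/L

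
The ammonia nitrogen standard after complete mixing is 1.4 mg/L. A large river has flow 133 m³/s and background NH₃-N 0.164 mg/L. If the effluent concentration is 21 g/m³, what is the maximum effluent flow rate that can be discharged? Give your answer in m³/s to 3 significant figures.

Mass balance at complete mixing: C_std·(Q_w + Q_r) = Q_w·C_e + Q_r·C_b.
Rearranging, Q_w = Q_r·(C_std − C_b)/(C_e − C_std) = 133·(1.4 − 0.164) / (21 − 1.4) = 8.387 m³/s.

8.39 m³/s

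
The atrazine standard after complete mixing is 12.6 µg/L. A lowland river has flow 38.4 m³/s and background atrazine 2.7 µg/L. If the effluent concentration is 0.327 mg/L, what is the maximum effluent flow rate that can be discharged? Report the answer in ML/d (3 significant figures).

104 ML/d

2.7 µg/L = 0.0027 mg/L.
12.6 µg/L = 0.0126 mg/L.
Mass balance at complete mixing: C_std·(Q_w + Q_r) = Q_w·C_e + Q_r·C_b.
Rearranging, Q_w = Q_r·(C_std − C_b)/(C_e − C_std) = 38.4·(0.0126 − 0.0027) / (0.327 − 0.0126) = 1.209 m³/s.
= 104.5 ML/d.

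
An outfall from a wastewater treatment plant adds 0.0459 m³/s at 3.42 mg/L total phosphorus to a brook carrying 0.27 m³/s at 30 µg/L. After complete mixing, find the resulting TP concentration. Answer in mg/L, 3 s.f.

30 µg/L = 0.03 mg/L.
Conservation of mass across the mixing zone: C = (0.0459·3.42 + 0.27·0.03) / (0.0459 + 0.27) = 0.1651/0.3159 = 0.5226 mg/L.

0.523 mg/L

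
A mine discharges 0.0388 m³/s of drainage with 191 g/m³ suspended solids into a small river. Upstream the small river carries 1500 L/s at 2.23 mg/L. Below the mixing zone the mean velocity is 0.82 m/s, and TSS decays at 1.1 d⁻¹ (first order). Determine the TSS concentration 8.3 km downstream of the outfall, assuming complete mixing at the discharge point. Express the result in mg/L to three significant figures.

6.14 mg/L

1500 L/s = 1.5 m³/s.
After complete mixing, C₀ = (0.0388·191 + 1.5·2.23) / 1.539 = 6.99 mg/L.
Travel time t = 8300 m / 0.82 m/s = 1.012e+04 s = 0.1172 d.
C = 6.99·exp(−1.1·0.1172) = 6.99·0.8791 = 6.145 mg/L.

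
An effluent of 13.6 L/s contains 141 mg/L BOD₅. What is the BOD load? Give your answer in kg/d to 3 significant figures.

166 kg/d

13.6 L/s = 0.0136 m³/s.
Mass flux = Q·C = 0.0136 m³/s × 141 g/m³ = 1.918 g/s.
= 1.918 g/s × 86.4 = 165.7 kg/d.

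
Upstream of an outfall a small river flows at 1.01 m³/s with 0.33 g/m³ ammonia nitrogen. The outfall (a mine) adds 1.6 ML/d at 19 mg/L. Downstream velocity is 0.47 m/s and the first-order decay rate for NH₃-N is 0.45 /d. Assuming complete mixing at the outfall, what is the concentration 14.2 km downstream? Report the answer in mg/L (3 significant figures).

0.569 mg/L

1.6 ML/d = 0.01852 m³/s.
After complete mixing, C₀ = (0.01852·19 + 1.01·0.33) / 1.029 = 0.6662 mg/L.
Travel time t = 1.42e+04 m / 0.47 m/s = 3.021e+04 s = 0.3497 d.
C = 0.6662·exp(−0.45·0.3497) = 0.6662·0.8544 = 0.5692 mg/L.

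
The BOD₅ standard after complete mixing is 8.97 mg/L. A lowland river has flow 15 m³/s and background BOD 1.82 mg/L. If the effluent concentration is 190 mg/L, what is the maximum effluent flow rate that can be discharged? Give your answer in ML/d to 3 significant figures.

Mass balance at complete mixing: C_std·(Q_w + Q_r) = Q_w·C_e + Q_r·C_b.
Rearranging, Q_w = Q_r·(C_std − C_b)/(C_e − C_std) = 15·(8.97 − 1.82) / (190 − 8.97) = 0.5924 m³/s.
= 51.19 ML/d.

51.2 ML/d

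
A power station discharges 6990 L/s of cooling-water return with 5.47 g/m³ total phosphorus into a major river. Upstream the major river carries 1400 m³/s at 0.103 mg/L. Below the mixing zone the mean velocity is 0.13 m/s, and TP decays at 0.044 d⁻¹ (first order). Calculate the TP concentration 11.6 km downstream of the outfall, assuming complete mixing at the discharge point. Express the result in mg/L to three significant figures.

0.124 mg/L

6990 L/s = 6.99 m³/s.
After complete mixing, C₀ = (6.99·5.47 + 1400·0.103) / 1407 = 0.1297 mg/L.
Travel time t = 1.16e+04 m / 0.13 m/s = 8.923e+04 s = 1.033 d.
C = 0.1297·exp(−0.044·1.033) = 0.1297·0.9556 = 0.1239 mg/L.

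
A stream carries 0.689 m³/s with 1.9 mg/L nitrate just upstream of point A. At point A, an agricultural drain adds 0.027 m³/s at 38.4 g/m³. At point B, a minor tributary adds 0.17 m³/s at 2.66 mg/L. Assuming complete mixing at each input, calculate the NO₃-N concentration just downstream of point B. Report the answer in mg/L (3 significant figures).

After input A: C = (0.689·1.9 + 0.027·38.4) / 0.716 = 3.276 mg/L.
After input B: C = (0.716·3.276 + 0.17·2.66) / 0.886 = 3.158 mg/L.

3.16 mg/L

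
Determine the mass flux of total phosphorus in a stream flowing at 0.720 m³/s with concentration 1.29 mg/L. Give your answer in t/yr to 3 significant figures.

29.3 t/yr

Mass flux = Q·C = 0.72 m³/s × 1.29 g/m³ = 0.9288 g/s.
= 0.9288 g/s × 31.56 = 29.31 t/yr.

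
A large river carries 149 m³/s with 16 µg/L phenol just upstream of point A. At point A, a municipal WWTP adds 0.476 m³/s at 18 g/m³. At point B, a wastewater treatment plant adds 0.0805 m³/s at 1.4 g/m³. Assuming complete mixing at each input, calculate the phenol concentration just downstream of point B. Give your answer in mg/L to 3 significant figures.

0.0740 mg/L

16 µg/L = 0.016 mg/L.
After input A: C = (149·0.016 + 0.476·18) / 149.5 = 0.07327 mg/L.
After input B: C = (149.5·0.07327 + 0.0805·1.4) / 149.6 = 0.07398 mg/L.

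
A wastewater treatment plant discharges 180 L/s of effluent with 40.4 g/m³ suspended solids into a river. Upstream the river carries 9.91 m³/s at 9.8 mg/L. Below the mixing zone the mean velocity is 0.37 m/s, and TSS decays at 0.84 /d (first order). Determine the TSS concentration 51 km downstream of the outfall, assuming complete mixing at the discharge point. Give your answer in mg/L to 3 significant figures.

2.71 mg/L

180 L/s = 0.18 m³/s.
After complete mixing, C₀ = (0.18·40.4 + 9.91·9.8) / 10.09 = 10.35 mg/L.
Travel time t = 5.1e+04 m / 0.37 m/s = 1.378e+05 s = 1.595 d.
C = 10.35·exp(−0.84·1.595) = 10.35·0.2618 = 2.709 mg/L.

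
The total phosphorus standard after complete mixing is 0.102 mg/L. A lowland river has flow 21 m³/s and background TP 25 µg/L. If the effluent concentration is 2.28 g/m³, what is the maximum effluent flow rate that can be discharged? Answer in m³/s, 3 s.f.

0.742 m³/s

25 µg/L = 0.025 mg/L.
Mass balance at complete mixing: C_std·(Q_w + Q_r) = Q_w·C_e + Q_r·C_b.
Rearranging, Q_w = Q_r·(C_std − C_b)/(C_e − C_std) = 21·(0.102 − 0.025) / (2.28 − 0.102) = 0.7424 m³/s.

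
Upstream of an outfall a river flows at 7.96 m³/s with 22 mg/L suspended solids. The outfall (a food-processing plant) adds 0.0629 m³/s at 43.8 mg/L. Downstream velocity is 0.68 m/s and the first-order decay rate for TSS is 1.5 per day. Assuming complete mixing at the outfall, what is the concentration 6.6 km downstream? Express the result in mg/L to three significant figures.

18.7 mg/L

After complete mixing, C₀ = (0.0629·43.8 + 7.96·22) / 8.023 = 22.17 mg/L.
Travel time t = 6600 m / 0.68 m/s = 9706 s = 0.1123 d.
C = 22.17·exp(−1.5·0.1123) = 22.17·0.8449 = 18.73 mg/L.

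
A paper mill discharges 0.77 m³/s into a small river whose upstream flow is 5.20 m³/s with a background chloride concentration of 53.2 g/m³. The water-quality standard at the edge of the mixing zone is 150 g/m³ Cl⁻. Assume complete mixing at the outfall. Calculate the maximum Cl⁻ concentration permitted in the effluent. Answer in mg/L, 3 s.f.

804 mg/L

Mass balance: 150·5.97 = 0.77·Cₑ + 5.2·53.2.
Cₑ = (895.5 − 276.6) / 0.77 = 803.7 mg/L.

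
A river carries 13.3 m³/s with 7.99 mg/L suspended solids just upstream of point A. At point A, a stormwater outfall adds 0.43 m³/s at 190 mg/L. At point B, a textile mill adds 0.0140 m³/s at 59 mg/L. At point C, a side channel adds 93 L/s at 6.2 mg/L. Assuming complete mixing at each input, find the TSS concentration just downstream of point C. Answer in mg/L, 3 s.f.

13.7 mg/L

After input A: C = (13.3·7.99 + 0.43·190) / 13.73 = 13.69 mg/L.
After input B: C = (13.73·13.69 + 0.014·59) / 13.74 = 13.74 mg/L.
93 L/s = 0.093 m³/s.
After input C: C = (13.74·13.74 + 0.093·6.2) / 13.84 = 13.69 mg/L.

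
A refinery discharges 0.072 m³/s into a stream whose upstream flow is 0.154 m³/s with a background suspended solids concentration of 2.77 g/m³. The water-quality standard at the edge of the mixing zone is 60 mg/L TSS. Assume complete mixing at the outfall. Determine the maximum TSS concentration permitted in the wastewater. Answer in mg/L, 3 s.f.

Mass balance: 60·0.226 = 0.072·Cₑ + 0.154·2.77.
Cₑ = (13.56 − 0.4266) / 0.072 = 182.4 mg/L.

182 mg/L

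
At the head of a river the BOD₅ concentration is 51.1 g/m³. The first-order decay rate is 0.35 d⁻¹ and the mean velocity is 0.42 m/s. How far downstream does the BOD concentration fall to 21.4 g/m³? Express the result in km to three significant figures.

90.2 km

From C = C₀·e^(−kt), t = ln(C₀/C)/k = ln(51.1/21.4)/0.35 = 0.8704/0.35 = 2.487 d.
Distance = v·t = 0.42 m/s × 2.149e+05 s = 9.024e+04 m = 90.24 km.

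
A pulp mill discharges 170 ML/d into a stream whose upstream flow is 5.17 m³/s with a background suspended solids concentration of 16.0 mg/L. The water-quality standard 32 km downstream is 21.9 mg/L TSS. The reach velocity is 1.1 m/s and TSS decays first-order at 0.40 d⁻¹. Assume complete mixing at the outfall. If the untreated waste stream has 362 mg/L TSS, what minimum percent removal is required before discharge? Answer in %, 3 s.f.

86.5 %

170 ML/d = 1.968 m³/s.
Travel time to the compliance point: t = 3.2e+04/1.1 = 2.909e+04 s = 0.3367 d; decay factor exp(−0.40·0.3367) = 0.874.
So the concentration just after mixing may be at most 21.9/0.874 = 25.06 mg/L.
Mass balance: 25.06·7.138 = 1.968·Cₑ + 5.17·16.
Cₑ = (178.8 − 82.72) / 1.968 = 48.86 mg/L.
Required removal = 1 − 48.86/362 = 86.5 %.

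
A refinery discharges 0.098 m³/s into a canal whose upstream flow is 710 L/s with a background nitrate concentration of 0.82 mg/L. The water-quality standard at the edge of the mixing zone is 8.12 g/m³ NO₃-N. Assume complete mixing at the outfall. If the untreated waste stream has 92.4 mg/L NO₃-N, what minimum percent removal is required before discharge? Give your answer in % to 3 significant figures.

710 L/s = 0.71 m³/s.
Mass balance: 8.12·0.808 = 0.098·Cₑ + 0.71·0.82.
Cₑ = (6.561 − 0.5822) / 0.098 = 61.01 mg/L.
Required removal = 1 − 61.01/92.4 = 33.97 %.

34.0 %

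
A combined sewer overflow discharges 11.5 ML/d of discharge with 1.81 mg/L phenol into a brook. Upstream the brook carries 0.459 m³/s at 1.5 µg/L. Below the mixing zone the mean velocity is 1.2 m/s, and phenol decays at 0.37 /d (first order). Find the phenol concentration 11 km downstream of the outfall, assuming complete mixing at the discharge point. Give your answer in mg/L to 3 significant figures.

0.392 mg/L

11.5 ML/d = 0.1331 m³/s.
1.5 µg/L = 0.0015 mg/L.
After complete mixing, C₀ = (0.1331·1.81 + 0.459·0.0015) / 0.5921 = 0.408 mg/L.
Travel time t = 1.1e+04 m / 1.2 m/s = 9167 s = 0.1061 d.
C = 0.408·exp(−0.37·0.1061) = 0.408·0.9615 = 0.3923 mg/L.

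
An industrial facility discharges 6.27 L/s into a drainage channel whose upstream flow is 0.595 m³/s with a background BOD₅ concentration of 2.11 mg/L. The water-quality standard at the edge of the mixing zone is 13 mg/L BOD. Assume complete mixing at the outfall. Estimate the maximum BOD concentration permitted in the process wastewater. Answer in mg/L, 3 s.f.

6.27 L/s = 0.00627 m³/s.
Mass balance: 13·0.6013 = 0.00627·Cₑ + 0.595·2.11.
Cₑ = (7.817 − 1.255) / 0.00627 = 1046 mg/L.

1050 mg/L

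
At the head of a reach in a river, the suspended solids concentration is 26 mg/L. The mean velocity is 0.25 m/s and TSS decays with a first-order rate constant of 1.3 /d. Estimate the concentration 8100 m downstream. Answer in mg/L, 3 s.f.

Travel time t = 8100 m / 0.25 m/s = 8100/0.25 = 3.24e+04 s = 0.375 d.
First-order decay: C = 26·exp(−1.3·0.375) = 26·0.6142 = 15.97 mg/L.

16.0 mg/L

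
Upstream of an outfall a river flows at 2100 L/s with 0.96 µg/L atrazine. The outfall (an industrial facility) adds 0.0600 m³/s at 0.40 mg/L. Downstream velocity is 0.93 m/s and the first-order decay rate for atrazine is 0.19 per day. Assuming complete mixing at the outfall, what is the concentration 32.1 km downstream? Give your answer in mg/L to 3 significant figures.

0.0112 mg/L

2100 L/s = 2.1 m³/s.
0.96 µg/L = 0.00096 mg/L.
After complete mixing, C₀ = (0.06·0.4 + 2.1·0.00096) / 2.16 = 0.01204 mg/L.
Travel time t = 3.21e+04 m / 0.93 m/s = 3.452e+04 s = 0.3995 d.
C = 0.01204·exp(−0.19·0.3995) = 0.01204·0.9269 = 0.01116 mg/L.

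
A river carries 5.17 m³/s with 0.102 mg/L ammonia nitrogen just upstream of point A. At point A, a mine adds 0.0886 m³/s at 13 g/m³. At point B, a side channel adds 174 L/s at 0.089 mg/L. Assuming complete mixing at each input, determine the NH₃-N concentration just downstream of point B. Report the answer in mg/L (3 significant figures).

After input A: C = (5.17·0.102 + 0.0886·13) / 5.259 = 0.3193 mg/L.
174 L/s = 0.174 m³/s.
After input B: C = (5.259·0.3193 + 0.174·0.089) / 5.433 = 0.3119 mg/L.

0.312 mg/L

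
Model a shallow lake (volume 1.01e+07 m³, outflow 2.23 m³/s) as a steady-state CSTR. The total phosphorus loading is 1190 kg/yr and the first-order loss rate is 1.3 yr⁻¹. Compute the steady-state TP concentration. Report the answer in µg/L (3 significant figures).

14.3 µg/L

Outflow Q = 2.23 m³/s × 3.156e+07 s/yr = 7.037e+07 m³/yr.
Steady-state CSTR mass balance: W = Q·C + k·V·C, so C = W/(Q + kV).
Q + kV = 7.037e+07 + 1.3·1.01e+07 = 8.35e+07 m³/yr.
C = 1190/8.35e+07 = 1.425e-05 kg/m³ = 0.01425 mg/L = 14.25 µg/L.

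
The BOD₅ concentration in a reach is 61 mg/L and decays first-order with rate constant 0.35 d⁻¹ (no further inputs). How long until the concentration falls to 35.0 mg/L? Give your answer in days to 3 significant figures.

t = ln(C₀/C)/k = ln(61/35.0)/0.35 = 0.5555/0.35 = 1.587 d.

1.59 d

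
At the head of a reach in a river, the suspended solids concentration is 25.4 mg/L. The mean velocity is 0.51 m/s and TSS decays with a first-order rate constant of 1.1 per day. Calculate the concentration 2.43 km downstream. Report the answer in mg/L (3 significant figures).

Travel time t = 2.43 km / 0.51 m/s = 2430/0.51 = 4765 s = 0.05515 d.
First-order decay: C = 25.4·exp(−1.1·0.05515) = 25.4·0.9411 = 23.9 mg/L.

23.9 mg/L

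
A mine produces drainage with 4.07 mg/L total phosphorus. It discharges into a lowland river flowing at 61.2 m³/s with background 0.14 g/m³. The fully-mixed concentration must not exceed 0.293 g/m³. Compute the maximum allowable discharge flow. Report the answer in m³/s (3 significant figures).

Mass balance at complete mixing: C_std·(Q_w + Q_r) = Q_w·C_e + Q_r·C_b.
Rearranging, Q_w = Q_r·(C_std − C_b)/(C_e − C_std) = 61.2·(0.293 − 0.14) / (4.07 − 0.293) = 2.479 m³/s.

2.48 m³/s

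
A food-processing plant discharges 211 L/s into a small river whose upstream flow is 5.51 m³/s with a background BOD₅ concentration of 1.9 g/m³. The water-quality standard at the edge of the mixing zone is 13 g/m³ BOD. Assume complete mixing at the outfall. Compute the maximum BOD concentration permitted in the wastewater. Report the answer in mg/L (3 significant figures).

211 L/s = 0.211 m³/s.
Mass balance: 13·5.721 = 0.211·Cₑ + 5.51·1.9.
Cₑ = (74.37 − 10.47) / 0.211 = 302.9 mg/L.

303 mg/L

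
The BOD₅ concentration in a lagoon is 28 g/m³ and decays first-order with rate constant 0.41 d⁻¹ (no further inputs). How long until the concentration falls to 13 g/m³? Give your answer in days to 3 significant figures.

1.87 d

t = ln(C₀/C)/k = ln(28/13)/0.41 = 0.7673/0.41 = 1.871 d.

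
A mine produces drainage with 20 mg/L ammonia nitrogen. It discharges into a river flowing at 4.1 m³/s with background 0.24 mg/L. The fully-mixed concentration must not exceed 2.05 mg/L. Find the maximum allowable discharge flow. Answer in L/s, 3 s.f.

Mass balance at complete mixing: C_std·(Q_w + Q_r) = Q_w·C_e + Q_r·C_b.
Rearranging, Q_w = Q_r·(C_std − C_b)/(C_e − C_std) = 4.1·(2.05 − 0.24) / (20 − 2.05) = 0.4134 m³/s.
= 413.4 L/s.

413 L/s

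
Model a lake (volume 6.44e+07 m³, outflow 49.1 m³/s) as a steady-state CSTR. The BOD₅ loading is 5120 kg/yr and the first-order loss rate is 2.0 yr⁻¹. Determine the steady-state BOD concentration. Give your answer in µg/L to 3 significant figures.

3.05 µg/L

Outflow Q = 49.1 m³/s × 3.156e+07 s/yr = 1.549e+09 m³/yr.
Steady-state CSTR mass balance: W = Q·C + k·V·C, so C = W/(Q + kV).
Q + kV = 1.549e+09 + 2.0·6.44e+07 = 1.678e+09 m³/yr.
C = 5120/1.678e+09 = 3.051e-06 kg/m³ = 0.003051 mg/L = 3.051 µg/L.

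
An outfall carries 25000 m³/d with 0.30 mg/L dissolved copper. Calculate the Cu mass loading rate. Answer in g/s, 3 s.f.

25000 m³/d = 0.2894 m³/s.
Mass flux = Q·C = 0.2894 m³/s × 0.3 g/m³ = 0.08681 g/s.

0.0868 g/s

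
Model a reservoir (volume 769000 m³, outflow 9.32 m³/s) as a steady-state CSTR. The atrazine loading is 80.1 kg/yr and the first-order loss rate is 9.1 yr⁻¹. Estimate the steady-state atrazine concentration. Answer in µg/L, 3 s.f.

0.266 µg/L

Outflow Q = 9.32 m³/s × 3.156e+07 s/yr = 2.941e+08 m³/yr.
Steady-state CSTR mass balance: W = Q·C + k·V·C, so C = W/(Q + kV).
Q + kV = 2.941e+08 + 9.1·769000 = 3.011e+08 m³/yr.
C = 80.1/3.011e+08 = 2.66e-07 kg/m³ = 0.000266 mg/L = 0.266 µg/L.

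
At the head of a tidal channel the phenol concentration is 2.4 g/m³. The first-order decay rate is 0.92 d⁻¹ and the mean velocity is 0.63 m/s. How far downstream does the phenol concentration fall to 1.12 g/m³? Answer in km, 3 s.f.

45.1 km

From C = C₀·e^(−kt), t = ln(C₀/C)/k = ln(2.4/1.12)/0.92 = 0.7621/0.92 = 0.8284 d.
Distance = v·t = 0.63 m/s × 7.157e+04 s = 4.509e+04 m = 45.09 km.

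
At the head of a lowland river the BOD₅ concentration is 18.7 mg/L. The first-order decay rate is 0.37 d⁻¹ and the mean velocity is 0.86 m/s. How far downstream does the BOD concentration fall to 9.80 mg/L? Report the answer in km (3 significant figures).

130 km

From C = C₀·e^(−kt), t = ln(C₀/C)/k = ln(18.7/9.80)/0.37 = 0.6461/0.37 = 1.746 d.
Distance = v·t = 0.86 m/s × 1.509e+05 s = 1.298e+05 m = 129.8 km.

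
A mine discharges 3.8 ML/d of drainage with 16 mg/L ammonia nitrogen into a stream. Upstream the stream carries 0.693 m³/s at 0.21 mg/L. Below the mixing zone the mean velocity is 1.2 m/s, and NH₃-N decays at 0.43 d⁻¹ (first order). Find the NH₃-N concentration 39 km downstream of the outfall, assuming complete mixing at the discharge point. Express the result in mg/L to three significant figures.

0.980 mg/L

3.8 ML/d = 0.04398 m³/s.
After complete mixing, C₀ = (0.04398·16 + 0.693·0.21) / 0.737 = 1.152 mg/L.
Travel time t = 3.9e+04 m / 1.2 m/s = 3.25e+04 s = 0.3762 d.
C = 1.152·exp(−0.43·0.3762) = 1.152·0.8507 = 0.9802 mg/L.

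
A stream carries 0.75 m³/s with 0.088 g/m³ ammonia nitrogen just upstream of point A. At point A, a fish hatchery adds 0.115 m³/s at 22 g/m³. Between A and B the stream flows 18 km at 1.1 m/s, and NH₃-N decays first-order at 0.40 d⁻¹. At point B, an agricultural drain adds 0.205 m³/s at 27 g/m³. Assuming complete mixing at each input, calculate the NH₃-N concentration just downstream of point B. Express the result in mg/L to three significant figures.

7.42 mg/L

After input A: C = (0.75·0.088 + 0.115·22) / 0.865 = 3.001 mg/L.
Over the 18 km reach to input B (t = 1.636e+04 s = 0.1894 d), decay gives C = 3.001·exp(−0.40·0.1894) = 2.782 mg/L.
After input B: C = (0.865·2.782 + 0.205·27) / 1.07 = 7.422 mg/L.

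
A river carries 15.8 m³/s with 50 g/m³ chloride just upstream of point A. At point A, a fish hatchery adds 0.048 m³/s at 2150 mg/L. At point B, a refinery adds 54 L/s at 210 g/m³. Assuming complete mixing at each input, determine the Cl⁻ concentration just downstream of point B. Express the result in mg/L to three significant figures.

After input A: C = (15.8·50 + 0.048·2150) / 15.85 = 56.36 mg/L.
54 L/s = 0.054 m³/s.
After input B: C = (15.85·56.36 + 0.054·210) / 15.9 = 56.88 mg/L.

56.9 mg/L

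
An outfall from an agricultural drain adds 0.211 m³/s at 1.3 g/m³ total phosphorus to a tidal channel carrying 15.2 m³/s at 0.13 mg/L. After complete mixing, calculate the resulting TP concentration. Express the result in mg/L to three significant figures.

0.146 mg/L

Conservation of mass across the mixing zone: C = (0.211·1.3 + 15.2·0.13) / (0.211 + 15.2) = 2.25/15.41 = 0.146 mg/L.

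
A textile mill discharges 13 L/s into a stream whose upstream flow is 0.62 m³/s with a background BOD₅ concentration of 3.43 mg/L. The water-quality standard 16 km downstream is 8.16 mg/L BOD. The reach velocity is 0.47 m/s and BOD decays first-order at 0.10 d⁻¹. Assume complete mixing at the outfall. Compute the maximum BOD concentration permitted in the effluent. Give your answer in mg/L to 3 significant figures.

13 L/s = 0.013 m³/s.
Travel time to the compliance point: t = 1.6e+04/0.47 = 3.404e+04 s = 0.394 d; decay factor exp(−0.10·0.394) = 0.9614.
So the concentration just after mixing may be at most 8.16/0.9614 = 8.488 mg/L.
Mass balance: 8.488·0.633 = 0.013·Cₑ + 0.62·3.43.
Cₑ = (5.373 − 2.127) / 0.013 = 249.7 mg/L.

250 mg/L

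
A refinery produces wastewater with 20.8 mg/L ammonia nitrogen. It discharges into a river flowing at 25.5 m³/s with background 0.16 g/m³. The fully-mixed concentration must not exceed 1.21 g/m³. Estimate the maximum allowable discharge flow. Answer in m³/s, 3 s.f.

Mass balance at complete mixing: C_std·(Q_w + Q_r) = Q_w·C_e + Q_r·C_b.
Rearranging, Q_w = Q_r·(C_std − C_b)/(C_e − C_std) = 25.5·(1.21 − 0.16) / (20.8 − 1.21) = 1.367 m³/s.

1.37 m³/s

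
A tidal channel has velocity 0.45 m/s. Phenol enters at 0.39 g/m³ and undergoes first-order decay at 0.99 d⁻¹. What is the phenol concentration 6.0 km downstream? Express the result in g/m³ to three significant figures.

0.335 g/m³

Travel time t = 6.0 km / 0.45 m/s = 6000/0.45 = 1.333e+04 s = 0.1543 d.
First-order decay: C = 0.39·exp(−0.99·0.1543) = 0.39·0.8583 = 0.3347 g/m³.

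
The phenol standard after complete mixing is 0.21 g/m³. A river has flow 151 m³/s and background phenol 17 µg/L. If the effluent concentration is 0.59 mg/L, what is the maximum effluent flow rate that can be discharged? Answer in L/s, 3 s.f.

76700 L/s

17 µg/L = 0.017 mg/L.
Mass balance at complete mixing: C_std·(Q_w + Q_r) = Q_w·C_e + Q_r·C_b.
Rearranging, Q_w = Q_r·(C_std − C_b)/(C_e − C_std) = 151·(0.21 − 0.017) / (0.59 − 0.21) = 76.69 m³/s.
= 7.669e+04 L/s.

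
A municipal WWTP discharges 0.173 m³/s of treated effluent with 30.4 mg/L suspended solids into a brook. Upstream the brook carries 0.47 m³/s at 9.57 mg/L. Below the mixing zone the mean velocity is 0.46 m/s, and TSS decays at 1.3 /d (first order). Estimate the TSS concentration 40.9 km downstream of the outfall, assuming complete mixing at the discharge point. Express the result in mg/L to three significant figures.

3.98 mg/L

After complete mixing, C₀ = (0.173·30.4 + 0.47·9.57) / 0.643 = 15.17 mg/L.
Travel time t = 4.09e+04 m / 0.46 m/s = 8.891e+04 s = 1.029 d.
C = 15.17·exp(−1.3·1.029) = 15.17·0.2624 = 3.982 mg/L.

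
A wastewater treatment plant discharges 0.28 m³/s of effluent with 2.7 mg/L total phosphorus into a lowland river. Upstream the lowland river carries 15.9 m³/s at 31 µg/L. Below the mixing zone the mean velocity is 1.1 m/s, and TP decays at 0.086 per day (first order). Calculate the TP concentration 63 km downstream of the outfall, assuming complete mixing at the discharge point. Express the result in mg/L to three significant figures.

0.0729 mg/L

31 µg/L = 0.031 mg/L.
After complete mixing, C₀ = (0.28·2.7 + 15.9·0.031) / 16.18 = 0.07719 mg/L.
Travel time t = 6.3e+04 m / 1.1 m/s = 5.727e+04 s = 0.6629 d.
C = 0.07719·exp(−0.086·0.6629) = 0.07719·0.9446 = 0.07291 mg/L.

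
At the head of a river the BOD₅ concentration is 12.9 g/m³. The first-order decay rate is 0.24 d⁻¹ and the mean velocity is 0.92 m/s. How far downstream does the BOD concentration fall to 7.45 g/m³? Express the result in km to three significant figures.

From C = C₀·e^(−kt), t = ln(C₀/C)/k = ln(12.9/7.45)/0.24 = 0.549/0.24 = 2.288 d.
Distance = v·t = 0.92 m/s × 1.976e+05 s = 1.818e+05 m = 181.8 km.

182 km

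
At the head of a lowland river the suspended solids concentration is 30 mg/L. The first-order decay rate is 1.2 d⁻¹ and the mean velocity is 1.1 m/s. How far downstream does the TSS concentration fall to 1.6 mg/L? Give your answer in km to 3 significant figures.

From C = C₀·e^(−kt), t = ln(C₀/C)/k = ln(30/1.6)/1.2 = 2.931/1.2 = 2.443 d.
Distance = v·t = 1.1 m/s × 2.11e+05 s = 2.322e+05 m = 232.2 km.

232 km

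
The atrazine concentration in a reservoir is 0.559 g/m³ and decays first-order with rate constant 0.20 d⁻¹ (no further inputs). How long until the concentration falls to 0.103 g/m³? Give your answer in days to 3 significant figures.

t = ln(C₀/C)/k = ln(0.559/0.103)/0.20 = 1.691/0.20 = 8.457 d.

8.46 d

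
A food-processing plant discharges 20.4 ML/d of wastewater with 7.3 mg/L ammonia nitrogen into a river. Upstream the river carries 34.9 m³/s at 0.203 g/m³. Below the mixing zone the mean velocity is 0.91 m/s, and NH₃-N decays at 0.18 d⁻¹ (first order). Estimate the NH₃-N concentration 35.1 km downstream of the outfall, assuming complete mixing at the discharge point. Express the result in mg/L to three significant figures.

0.231 mg/L

20.4 ML/d = 0.2361 m³/s.
After complete mixing, C₀ = (0.2361·7.3 + 34.9·0.203) / 35.14 = 0.2507 mg/L.
Travel time t = 3.51e+04 m / 0.91 m/s = 3.857e+04 s = 0.4464 d.
C = 0.2507·exp(−0.18·0.4464) = 0.2507·0.9228 = 0.2313 mg/L.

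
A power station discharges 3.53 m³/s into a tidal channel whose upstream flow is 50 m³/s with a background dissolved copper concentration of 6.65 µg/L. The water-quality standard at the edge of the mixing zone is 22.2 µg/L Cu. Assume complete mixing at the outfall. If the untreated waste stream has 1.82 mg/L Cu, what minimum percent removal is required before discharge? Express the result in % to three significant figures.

86.7 %

6.65 µg/L = 0.00665 mg/L.
22.2 µg/L = 0.0222 mg/L.
Mass balance: 0.0222·53.53 = 3.53·Cₑ + 50·0.00665.
Cₑ = (1.188 − 0.3325) / 3.53 = 0.2425 mg/L.
Required removal = 1 − 0.2425/1.82 = 86.68 %.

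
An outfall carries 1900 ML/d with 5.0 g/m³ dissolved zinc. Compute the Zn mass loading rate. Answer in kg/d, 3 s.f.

9500 kg/d

1900 ML/d = 21.99 m³/s.
Mass flux = Q·C = 21.99 m³/s × 5 g/m³ = 110 g/s.
= 110 g/s × 86.4 = 9500 kg/d.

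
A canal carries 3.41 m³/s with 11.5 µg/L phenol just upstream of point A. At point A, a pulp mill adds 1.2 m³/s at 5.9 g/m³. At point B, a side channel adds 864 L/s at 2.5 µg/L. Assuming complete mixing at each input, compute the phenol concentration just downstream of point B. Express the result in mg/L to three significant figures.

11.5 µg/L = 0.0115 mg/L.
After input A: C = (3.41·0.0115 + 1.2·5.9) / 4.61 = 1.544 mg/L.
864 L/s = 0.864 m³/s.
2.5 µg/L = 0.0025 mg/L.
After input B: C = (4.61·1.544 + 0.864·0.0025) / 5.474 = 1.301 mg/L.

1.30 mg/L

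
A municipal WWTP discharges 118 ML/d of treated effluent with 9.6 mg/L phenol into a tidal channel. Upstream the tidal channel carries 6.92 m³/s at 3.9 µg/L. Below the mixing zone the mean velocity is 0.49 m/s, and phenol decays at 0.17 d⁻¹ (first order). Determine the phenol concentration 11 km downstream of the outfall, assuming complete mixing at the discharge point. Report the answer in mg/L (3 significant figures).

118 ML/d = 1.366 m³/s.
3.9 µg/L = 0.0039 mg/L.
After complete mixing, C₀ = (1.366·9.6 + 6.92·0.0039) / 8.286 = 1.586 mg/L.
Travel time t = 1.1e+04 m / 0.49 m/s = 2.245e+04 s = 0.2598 d.
C = 1.586·exp(−0.17·0.2598) = 1.586·0.9568 = 1.517 mg/L.

1.52 mg/L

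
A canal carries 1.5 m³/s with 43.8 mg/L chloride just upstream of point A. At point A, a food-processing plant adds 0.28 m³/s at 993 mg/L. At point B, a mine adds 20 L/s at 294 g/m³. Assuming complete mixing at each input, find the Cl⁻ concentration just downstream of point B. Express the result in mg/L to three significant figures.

After input A: C = (1.5·43.8 + 0.28·993) / 1.78 = 193.1 mg/L.
20 L/s = 0.02 m³/s.
After input B: C = (1.78·193.1 + 0.02·294) / 1.8 = 194.2 mg/L.

194 mg/L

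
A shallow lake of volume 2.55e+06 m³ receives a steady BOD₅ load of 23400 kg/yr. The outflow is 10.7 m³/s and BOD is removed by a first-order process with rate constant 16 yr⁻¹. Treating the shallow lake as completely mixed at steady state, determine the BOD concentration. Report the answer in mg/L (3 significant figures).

0.0618 mg/L

Outflow Q = 10.7 m³/s × 3.156e+07 s/yr = 3.377e+08 m³/yr.
Steady-state CSTR mass balance: W = Q·C + k·V·C, so C = W/(Q + kV).
Q + kV = 3.377e+08 + 16·2.55e+06 = 3.785e+08 m³/yr.
C = 23400/3.785e+08 = 6.183e-05 kg/m³ = 0.06183 mg/L.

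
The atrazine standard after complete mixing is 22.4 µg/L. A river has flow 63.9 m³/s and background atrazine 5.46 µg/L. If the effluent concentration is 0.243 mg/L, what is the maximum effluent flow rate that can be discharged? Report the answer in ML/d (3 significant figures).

5.46 µg/L = 0.00546 mg/L.
22.4 µg/L = 0.0224 mg/L.
Mass balance at complete mixing: C_std·(Q_w + Q_r) = Q_w·C_e + Q_r·C_b.
Rearranging, Q_w = Q_r·(C_std − C_b)/(C_e − C_std) = 63.9·(0.0224 − 0.00546) / (0.243 − 0.0224) = 4.907 m³/s.
= 424 ML/d.

424 ML/d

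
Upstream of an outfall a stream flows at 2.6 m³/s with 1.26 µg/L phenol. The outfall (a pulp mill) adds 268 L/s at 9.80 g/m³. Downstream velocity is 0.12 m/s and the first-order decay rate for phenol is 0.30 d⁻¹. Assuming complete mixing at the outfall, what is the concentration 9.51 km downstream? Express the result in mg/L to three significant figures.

0.696 mg/L

268 L/s = 0.268 m³/s.
1.26 µg/L = 0.00126 mg/L.
After complete mixing, C₀ = (0.268·9.8 + 2.6·0.00126) / 2.868 = 0.9169 mg/L.
Travel time t = 9510 m / 0.12 m/s = 7.925e+04 s = 0.9172 d.
C = 0.9169·exp(−0.30·0.9172) = 0.9169·0.7594 = 0.6963 mg/L.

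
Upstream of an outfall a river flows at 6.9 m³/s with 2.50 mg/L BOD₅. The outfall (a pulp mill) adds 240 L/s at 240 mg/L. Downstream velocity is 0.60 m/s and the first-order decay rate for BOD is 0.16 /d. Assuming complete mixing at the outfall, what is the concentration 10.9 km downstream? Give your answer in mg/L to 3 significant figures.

10.1 mg/L

240 L/s = 0.24 m³/s.
After complete mixing, C₀ = (0.24·240 + 6.9·2.5) / 7.14 = 10.48 mg/L.
Travel time t = 1.09e+04 m / 0.60 m/s = 1.817e+04 s = 0.2103 d.
C = 10.48·exp(−0.16·0.2103) = 10.48·0.9669 = 10.14 mg/L.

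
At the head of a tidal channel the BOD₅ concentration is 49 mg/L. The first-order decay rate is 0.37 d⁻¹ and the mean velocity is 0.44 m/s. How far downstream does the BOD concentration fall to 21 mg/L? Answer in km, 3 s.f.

From C = C₀·e^(−kt), t = ln(C₀/C)/k = ln(49/21)/0.37 = 0.8473/0.37 = 2.29 d.
Distance = v·t = 0.44 m/s × 1.979e+05 s = 8.706e+04 m = 87.06 km.

87.1 km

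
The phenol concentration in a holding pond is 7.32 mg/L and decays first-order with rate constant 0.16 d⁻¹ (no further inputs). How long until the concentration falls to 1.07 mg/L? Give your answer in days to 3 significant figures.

12.0 d

t = ln(C₀/C)/k = ln(7.32/1.07)/0.16 = 1.923/0.16 = 12.02 d.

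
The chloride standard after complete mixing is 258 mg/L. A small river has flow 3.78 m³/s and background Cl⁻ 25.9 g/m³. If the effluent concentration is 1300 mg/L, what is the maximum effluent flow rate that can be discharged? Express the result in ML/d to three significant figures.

72.7 ML/d

Mass balance at complete mixing: C_std·(Q_w + Q_r) = Q_w·C_e + Q_r·C_b.
Rearranging, Q_w = Q_r·(C_std − C_b)/(C_e − C_std) = 3.78·(258 − 25.9) / (1300 − 258) = 0.842 m³/s.
= 72.75 ML/d.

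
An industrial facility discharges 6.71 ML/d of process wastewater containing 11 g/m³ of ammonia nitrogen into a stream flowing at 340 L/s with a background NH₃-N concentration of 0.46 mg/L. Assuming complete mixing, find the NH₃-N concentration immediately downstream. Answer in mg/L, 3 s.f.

6.71 ML/d = 0.07766 m³/s.
340 L/s = 0.34 m³/s.
Flow-weighted mixing gives C = (0.07766·11 + 0.34·0.46) / (0.07766 + 0.34) = 1.011/0.4177 = 2.42 mg/L.

2.42 mg/L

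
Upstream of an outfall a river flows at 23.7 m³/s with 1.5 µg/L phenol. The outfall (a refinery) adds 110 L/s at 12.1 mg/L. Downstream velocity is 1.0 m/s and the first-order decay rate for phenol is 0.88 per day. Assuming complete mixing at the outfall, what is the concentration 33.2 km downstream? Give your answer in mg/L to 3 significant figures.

110 L/s = 0.11 m³/s.
1.5 µg/L = 0.0015 mg/L.
After complete mixing, C₀ = (0.11·12.1 + 23.7·0.0015) / 23.81 = 0.05739 mg/L.
Travel time t = 3.32e+04 m / 1.0 m/s = 3.32e+04 s = 0.3843 d.
C = 0.05739·exp(−0.88·0.3843) = 0.05739·0.7131 = 0.04093 mg/L.

0.0409 mg/L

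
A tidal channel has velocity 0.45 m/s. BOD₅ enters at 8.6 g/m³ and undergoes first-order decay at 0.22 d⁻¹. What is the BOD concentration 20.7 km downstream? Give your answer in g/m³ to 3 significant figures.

7.65 g/m³

Travel time t = 20.7 km / 0.45 m/s = 2.07e+04/0.45 = 4.6e+04 s = 0.5324 d.
First-order decay: C = 8.6·exp(−0.22·0.5324) = 8.6·0.8895 = 7.649 g/m³.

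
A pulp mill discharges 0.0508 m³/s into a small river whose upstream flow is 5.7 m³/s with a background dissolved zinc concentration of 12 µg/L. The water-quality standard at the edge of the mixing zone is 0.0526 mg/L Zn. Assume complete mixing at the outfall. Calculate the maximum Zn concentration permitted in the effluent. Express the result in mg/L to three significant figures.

12 µg/L = 0.012 mg/L.
Mass balance: 0.0526·5.751 = 0.0508·Cₑ + 5.7·0.012.
Cₑ = (0.3025 − 0.0684) / 0.0508 = 4.608 mg/L.

4.61 mg/L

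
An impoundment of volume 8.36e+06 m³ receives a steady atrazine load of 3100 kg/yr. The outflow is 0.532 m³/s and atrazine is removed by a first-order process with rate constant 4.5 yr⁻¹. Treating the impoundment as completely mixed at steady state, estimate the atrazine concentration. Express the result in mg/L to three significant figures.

0.0570 mg/L

Outflow Q = 0.532 m³/s × 3.156e+07 s/yr = 1.679e+07 m³/yr.
Steady-state CSTR mass balance: W = Q·C + k·V·C, so C = W/(Q + kV).
Q + kV = 1.679e+07 + 4.5·8.36e+06 = 5.441e+07 m³/yr.
C = 3100/5.441e+07 = 5.698e-05 kg/m³ = 0.05698 mg/L.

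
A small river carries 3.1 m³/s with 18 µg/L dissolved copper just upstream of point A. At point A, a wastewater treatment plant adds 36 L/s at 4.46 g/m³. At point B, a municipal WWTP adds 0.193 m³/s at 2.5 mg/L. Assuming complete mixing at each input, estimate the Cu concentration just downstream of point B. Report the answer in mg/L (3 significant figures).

0.210 mg/L

18 µg/L = 0.018 mg/L.
36 L/s = 0.036 m³/s.
After input A: C = (3.1·0.018 + 0.036·4.46) / 3.136 = 0.06899 mg/L.
After input B: C = (3.136·0.06899 + 0.193·2.5) / 3.329 = 0.2099 mg/L.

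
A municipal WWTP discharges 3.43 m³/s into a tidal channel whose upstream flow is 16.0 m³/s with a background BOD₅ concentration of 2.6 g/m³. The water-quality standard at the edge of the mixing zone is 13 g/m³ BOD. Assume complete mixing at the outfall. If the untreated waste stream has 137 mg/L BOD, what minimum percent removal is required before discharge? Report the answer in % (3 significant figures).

Mass balance: 13·19.43 = 3.43·Cₑ + 16·2.6.
Cₑ = (252.6 − 41.6) / 3.43 = 61.51 mg/L.
Required removal = 1 − 61.51/137 = 55.1 %.

55.1 %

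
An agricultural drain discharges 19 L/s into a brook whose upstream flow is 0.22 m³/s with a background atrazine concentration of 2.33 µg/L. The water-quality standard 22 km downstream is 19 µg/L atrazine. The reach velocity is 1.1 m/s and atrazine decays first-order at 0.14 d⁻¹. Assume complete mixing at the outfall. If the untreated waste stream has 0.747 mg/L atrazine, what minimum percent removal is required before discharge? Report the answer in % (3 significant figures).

70.6 %

19 L/s = 0.019 m³/s.
2.33 µg/L = 0.00233 mg/L.
19 µg/L = 0.019 mg/L.
Travel time to the compliance point: t = 2.2e+04/1.1 = 2e+04 s = 0.2315 d; decay factor exp(−0.14·0.2315) = 0.9681.
So the concentration just after mixing may be at most 0.019/0.9681 = 0.01963 mg/L.
Mass balance: 0.01963·0.239 = 0.019·Cₑ + 0.22·0.00233.
Cₑ = (0.004691 − 0.0005126) / 0.019 = 0.2199 mg/L.
Required removal = 1 − 0.2199/0.747 = 70.56 %.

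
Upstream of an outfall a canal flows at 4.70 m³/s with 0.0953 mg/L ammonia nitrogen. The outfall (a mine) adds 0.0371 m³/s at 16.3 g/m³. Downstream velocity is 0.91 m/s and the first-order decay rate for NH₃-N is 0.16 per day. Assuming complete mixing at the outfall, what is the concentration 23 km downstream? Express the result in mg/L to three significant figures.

After complete mixing, C₀ = (0.0371·16.3 + 4.7·0.0953) / 4.737 = 0.2222 mg/L.
Travel time t = 2.3e+04 m / 0.91 m/s = 2.527e+04 s = 0.2925 d.
C = 0.2222·exp(−0.16·0.2925) = 0.2222·0.9543 = 0.2121 mg/L.

0.212 mg/L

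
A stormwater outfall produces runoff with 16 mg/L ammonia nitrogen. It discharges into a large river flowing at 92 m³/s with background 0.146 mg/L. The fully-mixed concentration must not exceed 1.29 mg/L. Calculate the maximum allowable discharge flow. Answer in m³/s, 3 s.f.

7.15 m³/s

Mass balance at complete mixing: C_std·(Q_w + Q_r) = Q_w·C_e + Q_r·C_b.
Rearranging, Q_w = Q_r·(C_std − C_b)/(C_e − C_std) = 92·(1.29 − 0.146) / (16 − 1.29) = 7.155 m³/s.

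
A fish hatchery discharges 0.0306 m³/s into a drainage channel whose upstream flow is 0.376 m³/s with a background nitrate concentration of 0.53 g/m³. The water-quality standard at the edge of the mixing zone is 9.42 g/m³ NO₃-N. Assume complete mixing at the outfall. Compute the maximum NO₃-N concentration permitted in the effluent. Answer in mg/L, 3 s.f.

119 mg/L

Mass balance: 9.42·0.4066 = 0.0306·Cₑ + 0.376·0.53.
Cₑ = (3.83 − 0.1993) / 0.0306 = 118.7 mg/L.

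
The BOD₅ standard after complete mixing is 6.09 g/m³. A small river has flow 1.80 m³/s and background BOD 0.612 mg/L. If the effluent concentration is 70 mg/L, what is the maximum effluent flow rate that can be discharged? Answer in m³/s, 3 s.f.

0.154 m³/s

Mass balance at complete mixing: C_std·(Q_w + Q_r) = Q_w·C_e + Q_r·C_b.
Rearranging, Q_w = Q_r·(C_std − C_b)/(C_e − C_std) = 1.80·(6.09 − 0.612) / (70 − 6.09) = 0.1543 m³/s.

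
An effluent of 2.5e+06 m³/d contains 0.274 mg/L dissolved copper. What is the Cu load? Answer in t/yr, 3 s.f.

250 t/yr

2.5e+06 m³/d = 28.94 m³/s.
Mass flux = Q·C = 28.94 m³/s × 0.274 g/m³ = 7.928 g/s.
= 7.928 g/s × 31.56 = 250.2 t/yr.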